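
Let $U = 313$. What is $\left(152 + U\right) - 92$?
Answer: $373$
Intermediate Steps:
$\left(152 + U\right) - 92 = \left(152 + 313\right) - 92 = 465 - 92 = 373$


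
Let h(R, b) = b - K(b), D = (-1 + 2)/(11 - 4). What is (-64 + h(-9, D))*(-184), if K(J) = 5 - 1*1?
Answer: 87400/7 ≈ 12486.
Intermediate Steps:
K(J) = 4 (K(J) = 5 - 1 = 4)
D = ⅐ (D = 1/7 = 1*(⅐) = ⅐ ≈ 0.14286)
h(R, b) = -4 + b (h(R, b) = b - 1*4 = b - 4 = -4 + b)
(-64 + h(-9, D))*(-184) = (-64 + (-4 + ⅐))*(-184) = (-64 - 27/7)*(-184) = -475/7*(-184) = 87400/7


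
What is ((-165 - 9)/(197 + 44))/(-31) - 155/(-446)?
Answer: 1235609/3332066 ≈ 0.37082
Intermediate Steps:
((-165 - 9)/(197 + 44))/(-31) - 155/(-446) = -174/241*(-1/31) - 155*(-1/446) = -174*1/241*(-1/31) + 155/446 = -174/241*(-1/31) + 155/446 = 174/7471 + 155/446 = 1235609/3332066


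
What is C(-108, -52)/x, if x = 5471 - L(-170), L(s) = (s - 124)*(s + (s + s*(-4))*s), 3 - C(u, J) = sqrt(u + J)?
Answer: -3/25534309 + 4*I*sqrt(10)/25534309 ≈ -1.1749e-7 + 4.9538e-7*I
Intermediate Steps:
C(u, J) = 3 - sqrt(J + u) (C(u, J) = 3 - sqrt(u + J) = 3 - sqrt(J + u))
L(s) = (-124 + s)*(s - 3*s**2) (L(s) = (-124 + s)*(s + (s - 4*s)*s) = (-124 + s)*(s + (-3*s)*s) = (-124 + s)*(s - 3*s**2))
x = -25534309 (x = 5471 - (-170)*(-124 - 3*(-170)**2 + 373*(-170)) = 5471 - (-170)*(-124 - 3*28900 - 63410) = 5471 - (-170)*(-124 - 86700 - 63410) = 5471 - (-170)*(-150234) = 5471 - 1*25539780 = 5471 - 25539780 = -25534309)
C(-108, -52)/x = (3 - sqrt(-52 - 108))/(-25534309) = (3 - sqrt(-160))*(-1/25534309) = (3 - 4*I*sqrt(10))*(-1/25534309) = -3/25534309 + 4*I*sqrt(10)/25534309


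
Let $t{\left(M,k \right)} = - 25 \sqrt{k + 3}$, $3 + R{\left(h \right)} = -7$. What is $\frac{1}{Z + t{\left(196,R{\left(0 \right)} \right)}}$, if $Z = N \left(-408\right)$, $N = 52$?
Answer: $\frac{i}{- 21216 i + 25 \sqrt{7}} \approx -4.7134 \cdot 10^{-5} + 1.4695 \cdot 10^{-7} i$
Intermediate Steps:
$R{\left(h \right)} = -10$ ($R{\left(h \right)} = -3 - 7 = -10$)
$t{\left(M,k \right)} = - 25 \sqrt{3 + k}$
$Z = -21216$ ($Z = 52 \left(-408\right) = -21216$)
$\frac{1}{Z + t{\left(196,R{\left(0 \right)} \right)}} = \frac{1}{-21216 - 25 \sqrt{3 - 10}} = \frac{1}{-21216 - 25 \sqrt{-7}} = \frac{1}{-21216 - 25 i \sqrt{7}}$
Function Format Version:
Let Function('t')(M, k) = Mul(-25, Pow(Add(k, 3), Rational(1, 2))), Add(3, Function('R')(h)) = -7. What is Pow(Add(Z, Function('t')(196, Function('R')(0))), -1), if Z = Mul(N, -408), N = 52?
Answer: Mul(I, Pow(Add(Mul(-21216, I), Mul(25, Pow(7, Rational(1, 2)))), -1)) ≈ Add(-4.7134e-5, Mul(1.4695e-7, I))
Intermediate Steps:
Function('R')(h) = -10 (Function('R')(h) = Add(-3, -7) = -10)
Function('t')(M, k) = Mul(-25, Pow(Add(3, k), Rational(1, 2)))
Z = -21216 (Z = Mul(52, -408) = -21216)
Pow(Add(Z, Function('t')(196, Function('R')(0))), -1) = Pow(Add(-21216, Mul(-25, Pow(Add(3, -10), Rational(1, 2)))), -1) = Pow(Add(-21216, Mul(-25, Pow(-7, Rational(1, 2)))), -1) = Pow(Add(-21216, Mul(-25, Mul(I, Pow(7, Rational(1, 2))))), -1) = Pow(Add(-21216, Mul(-25, I, Pow(7, Rational(1, 2)))), -1)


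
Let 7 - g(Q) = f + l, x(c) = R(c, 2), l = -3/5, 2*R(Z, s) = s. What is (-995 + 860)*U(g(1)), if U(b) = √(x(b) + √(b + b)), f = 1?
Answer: -27*√(25 + 5*√330) ≈ -290.58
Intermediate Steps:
R(Z, s) = s/2
l = -⅗ (l = -3*⅕ = -⅗ ≈ -0.60000)
x(c) = 1 (x(c) = (½)*2 = 1)
g(Q) = 33/5 (g(Q) = 7 - (1 - ⅗) = 7 - 1*⅖ = 7 - ⅖ = 33/5)
U(b) = √(1 + √2*√b) (U(b) = √(1 + √(b + b)) = √(1 + √(2*b)) = √(1 + √2*√b))
(-995 + 860)*U(g(1)) = (-995 + 860)*√(1 + √2*√(33/5)) = -135*√(1 + √2*(√165/5)) = -135*√(1 + √330/5)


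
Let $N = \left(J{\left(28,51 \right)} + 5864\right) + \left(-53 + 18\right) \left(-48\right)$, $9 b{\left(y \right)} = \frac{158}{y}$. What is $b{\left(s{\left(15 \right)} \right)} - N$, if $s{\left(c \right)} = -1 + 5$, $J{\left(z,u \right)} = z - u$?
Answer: $- \frac{135299}{18} \approx -7516.6$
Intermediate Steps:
$s{\left(c \right)} = 4$
$b{\left(y \right)} = \frac{158}{9 y}$ ($b{\left(y \right)} = \frac{158 \frac{1}{y}}{9} = \frac{158}{9 y}$)
$N = 7521$ ($N = \left(\left(28 - 51\right) + 5864\right) + \left(-53 + 18\right) \left(-48\right) = \left(\left(28 - 51\right) + 5864\right) - -1680 = \left(-23 + 5864\right) + 1680 = 5841 + 1680 = 7521$)
$b{\left(s{\left(15 \right)} \right)} - N = \frac{158}{9 \cdot 4} - 7521 = \frac{158}{9} \cdot \frac{1}{4} - 7521 = \frac{79}{18} - 7521 = - \frac{135299}{18}$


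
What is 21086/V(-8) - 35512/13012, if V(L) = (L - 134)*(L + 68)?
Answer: -72116659/13857780 ≈ -5.2041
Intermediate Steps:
V(L) = (-134 + L)*(68 + L)
21086/V(-8) - 35512/13012 = 21086/(-9112 + (-8)² - 66*(-8)) - 35512/13012 = 21086/(-9112 + 64 + 528) - 35512*1/13012 = 21086/(-8520) - 8878/3253 = 21086*(-1/8520) - 8878/3253 = -10543/4260 - 8878/3253 = -72116659/13857780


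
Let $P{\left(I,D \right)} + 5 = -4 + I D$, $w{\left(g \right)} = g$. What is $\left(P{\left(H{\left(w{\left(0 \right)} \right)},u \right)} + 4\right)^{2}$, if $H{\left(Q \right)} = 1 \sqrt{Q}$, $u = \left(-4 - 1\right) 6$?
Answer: $25$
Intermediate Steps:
$u = -30$ ($u = \left(-5\right) 6 = -30$)
$H{\left(Q \right)} = \sqrt{Q}$
$P{\left(I,D \right)} = -9 + D I$ ($P{\left(I,D \right)} = -5 + \left(-4 + I D\right) = -5 + \left(-4 + D I\right) = -9 + D I$)
$\left(P{\left(H{\left(w{\left(0 \right)} \right)},u \right)} + 4\right)^{2} = \left(\left(-9 - 30 \sqrt{0}\right) + 4\right)^{2} = \left(\left(-9 - 0\right) + 4\right)^{2} = \left(\left(-9 + 0\right) + 4\right)^{2} = \left(-9 + 4\right)^{2} = \left(-5\right)^{2} = 25$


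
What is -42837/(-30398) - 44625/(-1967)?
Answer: 205824447/8541838 ≈ 24.096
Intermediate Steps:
-42837/(-30398) - 44625/(-1967) = -42837*(-1/30398) - 44625*(-1/1967) = 42837/30398 + 6375/281 = 205824447/8541838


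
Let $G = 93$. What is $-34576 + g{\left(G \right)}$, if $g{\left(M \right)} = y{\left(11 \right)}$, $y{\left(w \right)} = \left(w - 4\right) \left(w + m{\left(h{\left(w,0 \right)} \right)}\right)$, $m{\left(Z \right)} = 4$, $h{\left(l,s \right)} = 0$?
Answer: $-34471$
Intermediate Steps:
$y{\left(w \right)} = \left(-4 + w\right) \left(4 + w\right)$ ($y{\left(w \right)} = \left(w - 4\right) \left(w + 4\right) = \left(-4 + w\right) \left(4 + w\right)$)
$g{\left(M \right)} = 105$ ($g{\left(M \right)} = -16 + 11^{2} = -16 + 121 = 105$)
$-34576 + g{\left(G \right)} = -34576 + 105 = -34471$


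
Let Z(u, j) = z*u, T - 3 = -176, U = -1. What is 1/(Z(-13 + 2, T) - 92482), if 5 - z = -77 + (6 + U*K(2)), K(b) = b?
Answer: -1/93340 ≈ -1.0714e-5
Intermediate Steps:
T = -173 (T = 3 - 176 = -173)
z = 78 (z = 5 - (-77 + (6 - 1*2)) = 5 - (-77 + (6 - 2)) = 5 - (-77 + 4) = 5 - 1*(-73) = 5 + 73 = 78)
Z(u, j) = 78*u
1/(Z(-13 + 2, T) - 92482) = 1/(78*(-13 + 2) - 92482) = 1/(78*(-11) - 92482) = 1/(-858 - 92482) = 1/(-93340) = -1/93340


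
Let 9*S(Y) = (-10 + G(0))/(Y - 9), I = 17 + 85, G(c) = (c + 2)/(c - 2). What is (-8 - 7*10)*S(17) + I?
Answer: 1367/12 ≈ 113.92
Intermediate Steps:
G(c) = (2 + c)/(-2 + c)
I = 102
S(Y) = -11/(9*(-9 + Y)) (S(Y) = ((-10 + (2 + 0)/(-2 + 0))/(Y - 9))/9 = ((-10 + 2/(-2))/(-9 + Y))/9 = ((-10 - ½*2)/(-9 + Y))/9 = ((-10 - 1)/(-9 + Y))/9 = (-11/(-9 + Y))/9 = -11/(9*(-9 + Y)))
(-8 - 7*10)*S(17) + I = (-8 - 7*10)*(-11/(-81 + 9*17)) + 102 = (-8 - 70)*(-11/(-81 + 153)) + 102 = -(-858)/72 + 102 = -78*(-11/72) + 102 = 143/12 + 102 = 1367/12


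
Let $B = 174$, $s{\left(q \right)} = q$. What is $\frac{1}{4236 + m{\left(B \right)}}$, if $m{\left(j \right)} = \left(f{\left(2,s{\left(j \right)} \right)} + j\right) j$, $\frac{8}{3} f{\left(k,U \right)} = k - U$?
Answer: $\frac{1}{23289} \approx 4.2939 \cdot 10^{-5}$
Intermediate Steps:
$f{\left(k,U \right)} = - \frac{3 U}{8} + \frac{3 k}{8}$ ($f{\left(k,U \right)} = \frac{3 \left(k - U\right)}{8} = - \frac{3 U}{8} + \frac{3 k}{8}$)
$m{\left(j \right)} = j \left(\frac{3}{4} + \frac{5 j}{8}\right)$ ($m{\left(j \right)} = \left(\left(- \frac{3 j}{8} + \frac{3}{8} \cdot 2\right) + j\right) j = \left(\left(- \frac{3 j}{8} + \frac{3}{4}\right) + j\right) j = \left(\left(\frac{3}{4} - \frac{3 j}{8}\right) + j\right) j = \left(\frac{3}{4} + \frac{5 j}{8}\right) j = j \left(\frac{3}{4} + \frac{5 j}{8}\right)$)
$\frac{1}{4236 + m{\left(B \right)}} = \frac{1}{4236 + \frac{1}{8} \cdot 174 \left(6 + 5 \cdot 174\right)} = \frac{1}{4236 + \frac{1}{8} \cdot 174 \left(6 + 870\right)} = \frac{1}{4236 + \frac{1}{8} \cdot 174 \cdot 876} = \frac{1}{4236 + 19053} = \frac{1}{23289}$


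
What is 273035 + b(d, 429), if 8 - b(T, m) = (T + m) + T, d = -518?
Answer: 273650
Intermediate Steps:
b(T, m) = 8 - m - 2*T (b(T, m) = 8 - ((T + m) + T) = 8 - (m + 2*T) = 8 + (-m - 2*T) = 8 - m - 2*T)
273035 + b(d, 429) = 273035 + (8 - 1*429 - 2*(-518)) = 273035 + (8 - 429 + 1036) = 273035 + 615 = 273650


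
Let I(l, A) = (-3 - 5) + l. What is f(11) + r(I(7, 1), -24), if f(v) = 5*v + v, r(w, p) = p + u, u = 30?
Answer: 72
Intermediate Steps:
I(l, A) = -8 + l
r(w, p) = 30 + p (r(w, p) = p + 30 = 30 + p)
f(v) = 6*v
f(11) + r(I(7, 1), -24) = 6*11 + (30 - 24) = 66 + 6 = 72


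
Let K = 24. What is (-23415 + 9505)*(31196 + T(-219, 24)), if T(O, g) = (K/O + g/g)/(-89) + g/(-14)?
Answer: -19733900908150/45479 ≈ -4.3391e+8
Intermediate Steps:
T(O, g) = -1/89 - 24/(89*O) - g/14 (T(O, g) = (24/O + g/g)/(-89) + g/(-14) = (24/O + 1)*(-1/89) + g*(-1/14) = (1 + 24/O)*(-1/89) - g/14 = (-1/89 - 24/(89*O)) - g/14 = -1/89 - 24/(89*O) - g/14)
(-23415 + 9505)*(31196 + T(-219, 24)) = (-23415 + 9505)*(31196 + (1/1246)*(-336 - 219*(-14 - 89*24))/(-219)) = -13910*(31196 + (1/1246)*(-1/219)*(-336 - 219*(-14 - 2136))) = -13910*(31196 + (1/1246)*(-1/219)*(-336 - 219*(-2150))) = -13910*(31196 + (1/1246)*(-1/219)*(-336 + 470850)) = -13910*(31196 + (1/1246)*(-1/219)*470514) = -13910*(31196 - 78419/45479) = -13910*1418684465/45479 = -19733900908150/45479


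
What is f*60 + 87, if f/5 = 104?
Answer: 31287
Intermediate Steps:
f = 520 (f = 5*104 = 520)
f*60 + 87 = 520*60 + 87 = 31200 + 87 = 31287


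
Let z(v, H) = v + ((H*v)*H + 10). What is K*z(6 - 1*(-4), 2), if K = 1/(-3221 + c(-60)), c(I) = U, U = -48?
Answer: -60/3269 ≈ -0.018354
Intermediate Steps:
c(I) = -48
z(v, H) = 10 + v + v*H² (z(v, H) = v + (v*H² + 10) = v + (10 + v*H²) = 10 + v + v*H²)
K = -1/3269 (K = 1/(-3221 - 48) = 1/(-3269) = -1/3269 ≈ -0.00030590)
K*z(6 - 1*(-4), 2) = -(10 + (6 - 1*(-4)) + (6 - 1*(-4))*2²)/3269 = -(10 + (6 + 4) + (6 + 4)*4)/3269 = -(10 + 10 + 10*4)/3269 = -(10 + 10 + 40)/3269 = -1/3269*60 = -60/3269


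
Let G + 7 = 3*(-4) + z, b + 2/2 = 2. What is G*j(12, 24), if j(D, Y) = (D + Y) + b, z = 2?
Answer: -629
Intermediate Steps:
b = 1 (b = -1 + 2 = 1)
j(D, Y) = 1 + D + Y (j(D, Y) = (D + Y) + 1 = 1 + D + Y)
G = -17 (G = -7 + (3*(-4) + 2) = -7 + (-12 + 2) = -7 - 10 = -17)
G*j(12, 24) = -17*(1 + 12 + 24) = -17*37 = -629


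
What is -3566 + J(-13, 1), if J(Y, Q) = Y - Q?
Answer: -3580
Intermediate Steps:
-3566 + J(-13, 1) = -3566 + (-13 - 1*1) = -3566 + (-13 - 1) = -3566 - 14 = -3580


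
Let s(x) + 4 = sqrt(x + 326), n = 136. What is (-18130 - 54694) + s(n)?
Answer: -72828 + sqrt(462) ≈ -72807.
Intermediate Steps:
s(x) = -4 + sqrt(326 + x) (s(x) = -4 + sqrt(x + 326) = -4 + sqrt(326 + x))
(-18130 - 54694) + s(n) = (-18130 - 54694) + (-4 + sqrt(326 + 136)) = -72824 + (-4 + sqrt(462)) = -72828 + sqrt(462)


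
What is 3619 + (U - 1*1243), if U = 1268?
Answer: 3644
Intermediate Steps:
3619 + (U - 1*1243) = 3619 + (1268 - 1*1243) = 3619 + (1268 - 1243) = 3619 + 25 = 3644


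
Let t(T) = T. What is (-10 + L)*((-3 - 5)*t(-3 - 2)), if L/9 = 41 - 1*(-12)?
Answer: 18680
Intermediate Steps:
L = 477 (L = 9*(41 - 1*(-12)) = 9*(41 + 12) = 9*53 = 477)
(-10 + L)*((-3 - 5)*t(-3 - 2)) = (-10 + 477)*((-3 - 5)*(-3 - 2)) = 467*(-8*(-5)) = 467*40 = 18680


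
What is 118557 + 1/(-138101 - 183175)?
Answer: 38089518731/321276 ≈ 1.1856e+5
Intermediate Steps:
118557 + 1/(-138101 - 183175) = 118557 + 1/(-321276) = 118557 - 1/321276 = 38089518731/321276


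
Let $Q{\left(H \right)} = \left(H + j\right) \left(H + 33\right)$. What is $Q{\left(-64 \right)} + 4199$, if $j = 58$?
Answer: $4385$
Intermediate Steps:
$Q{\left(H \right)} = \left(33 + H\right) \left(58 + H\right)$ ($Q{\left(H \right)} = \left(H + 58\right) \left(H + 33\right) = \left(58 + H\right) \left(33 + H\right) = \left(33 + H\right) \left(58 + H\right)$)
$Q{\left(-64 \right)} + 4199 = \left(1914 + \left(-64\right)^{2} + 91 \left(-64\right)\right) + 4199 = \left(1914 + 4096 - 5824\right) + 4199 = 186 + 4199 = 4385$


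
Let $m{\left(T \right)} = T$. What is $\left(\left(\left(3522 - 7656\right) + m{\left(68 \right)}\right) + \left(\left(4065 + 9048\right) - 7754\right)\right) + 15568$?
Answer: $16861$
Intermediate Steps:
$\left(\left(\left(3522 - 7656\right) + m{\left(68 \right)}\right) + \left(\left(4065 + 9048\right) - 7754\right)\right) + 15568 = \left(\left(\left(3522 - 7656\right) + 68\right) + \left(\left(4065 + 9048\right) - 7754\right)\right) + 15568 = \left(\left(-4134 + 68\right) + \left(13113 - 7754\right)\right) + 15568 = \left(-4066 + 5359\right) + 15568 = 1293 + 15568 = 16861$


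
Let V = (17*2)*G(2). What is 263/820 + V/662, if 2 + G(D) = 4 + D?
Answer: 142813/271420 ≈ 0.52617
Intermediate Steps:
G(D) = 2 + D (G(D) = -2 + (4 + D) = 2 + D)
V = 136 (V = (17*2)*(2 + 2) = 34*4 = 136)
263/820 + V/662 = 263/820 + 136/662 = 263*(1/820) + 136*(1/662) = 263/820 + 68/331 = 142813/271420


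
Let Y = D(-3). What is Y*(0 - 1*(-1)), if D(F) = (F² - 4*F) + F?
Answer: 18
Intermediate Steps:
D(F) = F² - 3*F
Y = 18 (Y = -3*(-3 - 3) = -3*(-6) = 18)
Y*(0 - 1*(-1)) = 18*(0 - 1*(-1)) = 18*(0 + 1) = 18*1 = 18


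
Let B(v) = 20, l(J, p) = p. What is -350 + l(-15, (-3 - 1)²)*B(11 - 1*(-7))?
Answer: -30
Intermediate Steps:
-350 + l(-15, (-3 - 1)²)*B(11 - 1*(-7)) = -350 + (-3 - 1)²*20 = -350 + (-4)²*20 = -350 + 16*20 = -350 + 320 = -30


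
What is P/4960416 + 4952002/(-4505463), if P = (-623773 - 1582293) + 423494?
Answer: -2716275178639/1862414229384 ≈ -1.4585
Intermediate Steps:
P = -1782572 (P = -2206066 + 423494 = -1782572)
P/4960416 + 4952002/(-4505463) = -1782572/4960416 + 4952002/(-4505463) = -1782572*1/4960416 + 4952002*(-1/4505463) = -445643/1240104 - 4952002/4505463 = -2716275178639/1862414229384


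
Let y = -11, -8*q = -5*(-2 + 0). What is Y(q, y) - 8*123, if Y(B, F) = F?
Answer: -995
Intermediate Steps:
q = -5/4 (q = -(-5)*(-2 + 0)/8 = -(-5)*(-2)/8 = -⅛*10 = -5/4 ≈ -1.2500)
Y(q, y) - 8*123 = -11 - 8*123 = -11 - 984 = -995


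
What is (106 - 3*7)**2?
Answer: 7225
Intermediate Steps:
(106 - 3*7)**2 = (106 - 21)**2 = 85**2 = 7225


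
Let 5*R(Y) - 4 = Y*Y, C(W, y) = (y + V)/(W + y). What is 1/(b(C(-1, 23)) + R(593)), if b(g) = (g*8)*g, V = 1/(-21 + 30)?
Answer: 49005/3446983693 ≈ 1.4217e-5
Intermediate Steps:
V = ⅑ (V = 1/9 = ⅑ ≈ 0.11111)
C(W, y) = (⅑ + y)/(W + y) (C(W, y) = (y + ⅑)/(W + y) = (⅑ + y)/(W + y))
R(Y) = ⅘ + Y²/5 (R(Y) = ⅘ + (Y*Y)/5 = ⅘ + Y²/5)
b(g) = 8*g² (b(g) = (8*g)*g = 8*g²)
1/(b(C(-1, 23)) + R(593)) = 1/(8*((⅑ + 23)/(-1 + 23))² + (⅘ + (⅕)*593²)) = 1/(8*((208/9)/22)² + (⅘ + (⅕)*351649)) = 1/(8*((1/22)*(208/9))² + (⅘ + 351649/5)) = 1/(8*(104/99)² + 351653/5) = 1/(8*(10816/9801) + 351653/5) = 1/(86528/9801 + 351653/5) = 1/(3446983693/49005) = 49005/3446983693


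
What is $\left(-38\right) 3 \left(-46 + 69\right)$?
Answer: $-2622$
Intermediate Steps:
$\left(-38\right) 3 \left(-46 + 69\right) = \left(-114\right) 23 = -2622$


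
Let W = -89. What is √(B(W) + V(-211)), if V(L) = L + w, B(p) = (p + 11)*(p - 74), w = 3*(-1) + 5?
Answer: √12505 ≈ 111.83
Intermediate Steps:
w = 2 (w = -3 + 5 = 2)
B(p) = (-74 + p)*(11 + p) (B(p) = (11 + p)*(-74 + p) = (-74 + p)*(11 + p))
V(L) = 2 + L (V(L) = L + 2 = 2 + L)
√(B(W) + V(-211)) = √((-814 + (-89)² - 63*(-89)) + (2 - 211)) = √((-814 + 7921 + 5607) - 209) = √(12714 - 209) = √12505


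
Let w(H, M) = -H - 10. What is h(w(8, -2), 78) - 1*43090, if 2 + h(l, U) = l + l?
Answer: -43128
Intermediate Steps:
w(H, M) = -10 - H
h(l, U) = -2 + 2*l (h(l, U) = -2 + (l + l) = -2 + 2*l)
h(w(8, -2), 78) - 1*43090 = (-2 + 2*(-10 - 1*8)) - 1*43090 = (-2 + 2*(-10 - 8)) - 43090 = (-2 + 2*(-18)) - 43090 = (-2 - 36) - 43090 = -38 - 43090 = -43128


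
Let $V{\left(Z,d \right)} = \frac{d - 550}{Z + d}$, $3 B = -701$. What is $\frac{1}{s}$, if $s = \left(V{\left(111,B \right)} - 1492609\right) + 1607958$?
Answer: $\frac{368}{42450783} \approx 8.6689 \cdot 10^{-6}$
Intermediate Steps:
$B = - \frac{701}{3}$ ($B = \frac{1}{3} \left(-701\right) = - \frac{701}{3} \approx -233.67$)
$V{\left(Z,d \right)} = \frac{-550 + d}{Z + d}$
$s = \frac{42450783}{368}$ ($s = \left(\frac{-550 - \frac{701}{3}}{111 - \frac{701}{3}} - 1492609\right) + 1607958 = \left(\frac{1}{- \frac{368}{3}} \left(- \frac{2351}{3}\right) - 1492609\right) + 1607958 = \left(\left(- \frac{3}{368}\right) \left(- \frac{2351}{3}\right) - 1492609\right) + 1607958 = \left(\frac{2351}{368} - 1492609\right) + 1607958 = - \frac{549277761}{368} + 1607958 = \frac{42450783}{368} \approx 1.1536 \cdot 10^{5}$)
$\frac{1}{s} = \frac{1}{\frac{42450783}{368}} = \frac{368}{42450783}$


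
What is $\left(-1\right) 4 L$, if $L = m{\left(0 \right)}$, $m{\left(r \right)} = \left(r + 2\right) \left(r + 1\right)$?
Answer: $-8$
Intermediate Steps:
$m{\left(r \right)} = \left(1 + r\right) \left(2 + r\right)$ ($m{\left(r \right)} = \left(2 + r\right) \left(1 + r\right) = \left(1 + r\right) \left(2 + r\right)$)
$L = 2$ ($L = 2 + 0^{2} + 3 \cdot 0 = 2 + 0 + 0 = 2$)
$\left(-1\right) 4 L = \left(-1\right) 4 \cdot 2 = \left(-4\right) 2 = -8$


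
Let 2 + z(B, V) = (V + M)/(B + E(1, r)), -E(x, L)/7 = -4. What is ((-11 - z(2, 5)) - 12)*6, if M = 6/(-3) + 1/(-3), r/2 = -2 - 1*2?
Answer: -1898/15 ≈ -126.53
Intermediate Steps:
r = -8 (r = 2*(-2 - 1*2) = 2*(-2 - 2) = 2*(-4) = -8)
E(x, L) = 28 (E(x, L) = -7*(-4) = 28)
M = -7/3 (M = 6*(-1/3) + 1*(-1/3) = -2 - 1/3 = -7/3 ≈ -2.3333)
z(B, V) = -2 + (-7/3 + V)/(28 + B) (z(B, V) = -2 + (V - 7/3)/(B + 28) = -2 + (-7/3 + V)/(28 + B))
((-11 - z(2, 5)) - 12)*6 = ((-11 - (-175/3 + 5 - 2*2)/(28 + 2)) - 12)*6 = ((-11 - (-175/3 + 5 - 4)/30) - 12)*6 = ((-11 - (-172)/(30*3)) - 12)*6 = ((-11 - 1*(-86/45)) - 12)*6 = ((-11 + 86/45) - 12)*6 = (-409/45 - 12)*6 = -949/45*6 = -1898/15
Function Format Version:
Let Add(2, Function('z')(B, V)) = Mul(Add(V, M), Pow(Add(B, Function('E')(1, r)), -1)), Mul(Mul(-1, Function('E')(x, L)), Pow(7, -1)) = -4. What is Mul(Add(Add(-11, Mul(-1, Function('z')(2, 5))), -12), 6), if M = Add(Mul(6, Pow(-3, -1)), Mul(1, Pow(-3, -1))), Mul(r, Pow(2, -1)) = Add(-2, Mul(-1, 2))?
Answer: Rational(-1898, 15) ≈ -126.53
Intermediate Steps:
r = -8 (r = Mul(2, Add(-2, Mul(-1, 2))) = Mul(2, Add(-2, -2)) = Mul(2, -4) = -8)
Function('E')(x, L) = 28 (Function('E')(x, L) = Mul(-7, -4) = 28)
M = Rational(-7, 3) (M = Add(Mul(6, Rational(-1, 3)), Mul(1, Rational(-1, 3))) = Add(-2, Rational(-1, 3)) = Rational(-7, 3) ≈ -2.3333)
Function('z')(B, V) = Add(-2, Mul(Pow(Add(28, B), -1), Add(Rational(-7, 3), V))) (Function('z')(B, V) = Add(-2, Mul(Add(V, Rational(-7, 3)), Pow(Add(B, 28), -1))) = Add(-2, Mul(Add(Rational(-7, 3), V), Pow(Add(28, B), -1))) = Add(-2, Mul(Pow(Add(28, B), -1), Add(Rational(-7, 3), V))))
Mul(Add(Add(-11, Mul(-1, Function('z')(2, 5))), -12), 6) = Mul(Add(Add(-11, Mul(-1, Mul(Pow(Add(28, 2), -1), Add(Rational(-175, 3), 5, Mul(-2, 2))))), -12), 6) = Mul(Add(Add(-11, Mul(-1, Mul(Pow(30, -1), Add(Rational(-175, 3), 5, -4)))), -12), 6) = Mul(Add(Add(-11, Mul(-1, Mul(Rational(1, 30), Rational(-172, 3)))), -12), 6) = Mul(Add(Add(-11, Mul(-1, Rational(-86, 45))), -12), 6) = Mul(Add(Add(-11, Rational(86, 45)), -12), 6) = Mul(Add(Rational(-409, 45), -12), 6) = Mul(Rational(-949, 45), 6) = Rational(-1898, 15)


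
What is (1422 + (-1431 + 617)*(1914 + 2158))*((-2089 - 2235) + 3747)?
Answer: 1911708322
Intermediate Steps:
(1422 + (-1431 + 617)*(1914 + 2158))*((-2089 - 2235) + 3747) = (1422 - 814*4072)*(-4324 + 3747) = (1422 - 3314608)*(-577) = -3313186*(-577) = 1911708322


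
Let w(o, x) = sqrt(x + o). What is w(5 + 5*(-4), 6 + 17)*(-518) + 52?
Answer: 52 - 1036*sqrt(2) ≈ -1413.1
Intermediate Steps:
w(o, x) = sqrt(o + x)
w(5 + 5*(-4), 6 + 17)*(-518) + 52 = sqrt((5 + 5*(-4)) + (6 + 17))*(-518) + 52 = sqrt((5 - 20) + 23)*(-518) + 52 = sqrt(-15 + 23)*(-518) + 52 = sqrt(8)*(-518) + 52 = (2*sqrt(2))*(-518) + 52 = -1036*sqrt(2) + 52 = 52 - 1036*sqrt(2)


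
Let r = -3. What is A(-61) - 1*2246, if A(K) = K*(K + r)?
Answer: 1658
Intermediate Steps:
A(K) = K*(-3 + K) (A(K) = K*(K - 3) = K*(-3 + K))
A(-61) - 1*2246 = -61*(-3 - 61) - 1*2246 = -61*(-64) - 2246 = 3904 - 2246 = 1658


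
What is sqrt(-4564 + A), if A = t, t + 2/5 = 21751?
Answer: sqrt(429665)/5 ≈ 131.10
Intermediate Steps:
t = 108753/5 (t = -2/5 + 21751 = 108753/5 ≈ 21751.)
A = 108753/5 ≈ 21751.
sqrt(-4564 + A) = sqrt(-4564 + 108753/5) = sqrt(85933/5) = sqrt(429665)/5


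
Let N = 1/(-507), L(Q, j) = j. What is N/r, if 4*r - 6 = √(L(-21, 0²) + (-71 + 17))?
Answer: -4/7605 + 2*I*√6/7605 ≈ -0.00052597 + 0.00064418*I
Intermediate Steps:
N = -1/507 ≈ -0.0019724
r = 3/2 + 3*I*√6/4 (r = 3/2 + √(0² + (-71 + 17))/4 = 3/2 + √(0 - 54)/4 = 3/2 + √(-54)/4 = 3/2 + (3*I*√6)/4 = 3/2 + 3*I*√6/4 ≈ 1.5 + 1.8371*I)
N/r = -1/(507*(3/2 + 3*I*√6/4))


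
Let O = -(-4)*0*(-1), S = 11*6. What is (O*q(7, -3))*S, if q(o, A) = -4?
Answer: 0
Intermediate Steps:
S = 66
O = 0 (O = -4*0*(-1) = 0*(-1) = 0)
(O*q(7, -3))*S = (0*(-4))*66 = 0*66 = 0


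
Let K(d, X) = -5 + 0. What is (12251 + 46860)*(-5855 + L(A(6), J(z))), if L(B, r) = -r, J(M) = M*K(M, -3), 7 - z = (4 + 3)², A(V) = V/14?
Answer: -358508215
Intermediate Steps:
A(V) = V/14 (A(V) = V*(1/14) = V/14)
K(d, X) = -5
z = -42 (z = 7 - (4 + 3)² = 7 - 1*7² = 7 - 1*49 = 7 - 49 = -42)
J(M) = -5*M (J(M) = M*(-5) = -5*M)
(12251 + 46860)*(-5855 + L(A(6), J(z))) = (12251 + 46860)*(-5855 - (-5)*(-42)) = 59111*(-5855 - 1*210) = 59111*(-5855 - 210) = 59111*(-6065) = -358508215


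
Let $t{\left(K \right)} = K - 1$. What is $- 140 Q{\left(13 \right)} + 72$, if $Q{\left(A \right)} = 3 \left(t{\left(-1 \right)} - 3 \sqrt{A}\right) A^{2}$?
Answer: $142032 + 212940 \sqrt{13} \approx 9.098 \cdot 10^{5}$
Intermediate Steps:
$t{\left(K \right)} = -1 + K$
$Q{\left(A \right)} = A^{2} \left(-6 - 9 \sqrt{A}\right)$ ($Q{\left(A \right)} = 3 \left(\left(-1 - 1\right) - 3 \sqrt{A}\right) A^{2} = 3 \left(-2 - 3 \sqrt{A}\right) A^{2} = \left(-6 - 9 \sqrt{A}\right) A^{2} = A^{2} \left(-6 - 9 \sqrt{A}\right)$)
$- 140 Q{\left(13 \right)} + 72 = - 140 \left(- 9 \cdot 13^{\frac{5}{2}} - 6 \cdot 13^{2}\right) + 72 = - 140 \left(- 9 \cdot 169 \sqrt{13} - 1014\right) + 72 = - 140 \left(- 1521 \sqrt{13} - 1014\right) + 72 = - 140 \left(-1014 - 1521 \sqrt{13}\right) + 72 = \left(141960 + 212940 \sqrt{13}\right) + 72 = 142032 + 212940 \sqrt{13}$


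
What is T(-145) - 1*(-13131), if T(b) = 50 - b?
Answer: 13326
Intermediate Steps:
T(-145) - 1*(-13131) = (50 - 1*(-145)) - 1*(-13131) = (50 + 145) + 13131 = 195 + 13131 = 13326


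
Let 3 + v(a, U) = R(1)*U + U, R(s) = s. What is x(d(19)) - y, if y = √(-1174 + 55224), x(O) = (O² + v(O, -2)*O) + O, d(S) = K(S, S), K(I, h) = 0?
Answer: -5*√2162 ≈ -232.49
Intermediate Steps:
d(S) = 0
v(a, U) = -3 + 2*U (v(a, U) = -3 + (1*U + U) = -3 + (U + U) = -3 + 2*U)
x(O) = O² - 6*O (x(O) = (O² + (-3 + 2*(-2))*O) + O = (O² + (-3 - 4)*O) + O = (O² - 7*O) + O = O² - 6*O)
y = 5*√2162 (y = √54050 = 5*√2162 ≈ 232.49)
x(d(19)) - y = 0*(-6 + 0) - 5*√2162 = 0*(-6) - 5*√2162 = 0 - 5*√2162 = -5*√2162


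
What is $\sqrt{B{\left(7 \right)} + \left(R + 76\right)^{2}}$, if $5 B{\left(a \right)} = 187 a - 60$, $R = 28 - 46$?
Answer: $\frac{\sqrt{90345}}{5} \approx 60.115$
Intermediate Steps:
$R = -18$
$B{\left(a \right)} = -12 + \frac{187 a}{5}$ ($B{\left(a \right)} = \frac{187 a - 60}{5} = \frac{-60 + 187 a}{5} = -12 + \frac{187 a}{5}$)
$\sqrt{B{\left(7 \right)} + \left(R + 76\right)^{2}} = \sqrt{\left(-12 + \frac{187}{5} \cdot 7\right) + \left(-18 + 76\right)^{2}} = \sqrt{\left(-12 + \frac{1309}{5}\right) + 58^{2}} = \sqrt{\frac{1249}{5} + 3364} = \sqrt{\frac{18069}{5}} = \frac{\sqrt{90345}}{5}$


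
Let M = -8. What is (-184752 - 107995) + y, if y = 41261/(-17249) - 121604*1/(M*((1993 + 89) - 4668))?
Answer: -26117232800257/89211828 ≈ -2.9276e+5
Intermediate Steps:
y = -737788741/89211828 (y = 41261/(-17249) - 121604*(-1/(8*((1993 + 89) - 4668))) = 41261*(-1/17249) - 121604*(-1/(8*(2082 - 4668))) = -41261/17249 - 121604/((-8*(-2586))) = -41261/17249 - 121604/20688 = -41261/17249 - 121604*1/20688 = -41261/17249 - 30401/5172 = -737788741/89211828 ≈ -8.2701)
(-184752 - 107995) + y = (-184752 - 107995) - 737788741/89211828 = -292747 - 737788741/89211828 = -26117232800257/89211828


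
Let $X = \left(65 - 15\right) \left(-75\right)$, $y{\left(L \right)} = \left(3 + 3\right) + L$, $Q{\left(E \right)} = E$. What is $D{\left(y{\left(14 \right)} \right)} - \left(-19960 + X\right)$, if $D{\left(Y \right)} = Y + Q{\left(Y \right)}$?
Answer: $23750$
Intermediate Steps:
$y{\left(L \right)} = 6 + L$
$X = -3750$ ($X = 50 \left(-75\right) = -3750$)
$D{\left(Y \right)} = 2 Y$ ($D{\left(Y \right)} = Y + Y = 2 Y$)
$D{\left(y{\left(14 \right)} \right)} - \left(-19960 + X\right) = 2 \left(6 + 14\right) - \left(-19960 - 3750\right) = 2 \cdot 20 - -23710 = 40 + 23710 = 23750$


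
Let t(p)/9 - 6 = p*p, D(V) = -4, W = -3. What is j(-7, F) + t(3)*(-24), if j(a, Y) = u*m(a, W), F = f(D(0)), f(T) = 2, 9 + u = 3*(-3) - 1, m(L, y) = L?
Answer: -3107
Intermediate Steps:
u = -19 (u = -9 + (3*(-3) - 1) = -9 + (-9 - 1) = -9 - 10 = -19)
F = 2
j(a, Y) = -19*a
t(p) = 54 + 9*p² (t(p) = 54 + 9*(p*p) = 54 + 9*p²)
j(-7, F) + t(3)*(-24) = -19*(-7) + (54 + 9*3²)*(-24) = 133 + (54 + 9*9)*(-24) = 133 + (54 + 81)*(-24) = 133 + 135*(-24) = 133 - 3240 = -3107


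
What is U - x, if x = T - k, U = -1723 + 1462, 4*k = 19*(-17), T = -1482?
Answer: 4561/4 ≈ 1140.3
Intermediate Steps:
k = -323/4 (k = (19*(-17))/4 = (1/4)*(-323) = -323/4 ≈ -80.750)
U = -261
x = -5605/4 (x = -1482 - 1*(-323/4) = -1482 + 323/4 = -5605/4 ≈ -1401.3)
U - x = -261 - 1*(-5605/4) = -261 + 5605/4 = 4561/4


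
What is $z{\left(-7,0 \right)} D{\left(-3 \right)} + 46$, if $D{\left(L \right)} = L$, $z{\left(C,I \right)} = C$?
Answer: $67$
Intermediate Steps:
$z{\left(-7,0 \right)} D{\left(-3 \right)} + 46 = \left(-7\right) \left(-3\right) + 46 = 21 + 46 = 67$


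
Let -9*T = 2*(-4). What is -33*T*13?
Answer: -1144/3 ≈ -381.33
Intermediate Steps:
T = 8/9 (T = -2*(-4)/9 = -⅑*(-8) = 8/9 ≈ 0.88889)
-33*T*13 = -33*8/9*13 = -88/3*13 = -1144/3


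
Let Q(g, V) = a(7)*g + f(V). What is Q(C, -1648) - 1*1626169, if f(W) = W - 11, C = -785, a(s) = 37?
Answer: -1656873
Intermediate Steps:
f(W) = -11 + W
Q(g, V) = -11 + V + 37*g (Q(g, V) = 37*g + (-11 + V) = -11 + V + 37*g)
Q(C, -1648) - 1*1626169 = (-11 - 1648 + 37*(-785)) - 1*1626169 = (-11 - 1648 - 29045) - 1626169 = -30704 - 1626169 = -1656873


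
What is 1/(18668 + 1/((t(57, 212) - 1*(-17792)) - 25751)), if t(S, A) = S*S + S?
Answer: 4653/86862203 ≈ 5.3568e-5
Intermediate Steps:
t(S, A) = S + S**2 (t(S, A) = S**2 + S = S + S**2)
1/(18668 + 1/((t(57, 212) - 1*(-17792)) - 25751)) = 1/(18668 + 1/((57*(1 + 57) - 1*(-17792)) - 25751)) = 1/(18668 + 1/((57*58 + 17792) - 25751)) = 1/(18668 + 1/((3306 + 17792) - 25751)) = 1/(18668 + 1/(21098 - 25751)) = 1/(18668 + 1/(-4653)) = 1/(18668 - 1/4653) = 1/(86862203/4653) = 4653/86862203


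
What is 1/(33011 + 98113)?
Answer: 1/131124 ≈ 7.6264e-6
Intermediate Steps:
1/(33011 + 98113) = 1/131124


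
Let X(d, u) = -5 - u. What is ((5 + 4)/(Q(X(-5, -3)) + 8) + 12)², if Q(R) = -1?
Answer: 8649/49 ≈ 176.51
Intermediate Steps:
((5 + 4)/(Q(X(-5, -3)) + 8) + 12)² = ((5 + 4)/(-1 + 8) + 12)² = (9/7 + 12)² = (93/7)² = 8649/49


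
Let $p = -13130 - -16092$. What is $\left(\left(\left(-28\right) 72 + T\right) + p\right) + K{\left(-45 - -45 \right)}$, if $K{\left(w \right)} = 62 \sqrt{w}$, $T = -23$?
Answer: $923$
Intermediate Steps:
$p = 2962$ ($p = -13130 + 16092 = 2962$)
$\left(\left(\left(-28\right) 72 + T\right) + p\right) + K{\left(-45 - -45 \right)} = \left(\left(\left(-28\right) 72 - 23\right) + 2962\right) + 62 \sqrt{-45 - -45} = \left(\left(-2016 - 23\right) + 2962\right) + 62 \sqrt{-45 + 45} = \left(-2039 + 2962\right) + 62 \sqrt{0} = 923 + 62 \cdot 0 = 923 + 0 = 923$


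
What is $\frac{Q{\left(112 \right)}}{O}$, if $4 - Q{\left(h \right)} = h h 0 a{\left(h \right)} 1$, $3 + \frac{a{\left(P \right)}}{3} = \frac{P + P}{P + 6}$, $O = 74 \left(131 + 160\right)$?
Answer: $\frac{2}{10767} \approx 0.00018575$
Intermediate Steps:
$O = 21534$ ($O = 74 \cdot 291 = 21534$)
$a{\left(P \right)} = -9 + \frac{6 P}{6 + P}$ ($a{\left(P \right)} = -9 + 3 \frac{P + P}{P + 6} = -9 + 3 \frac{2 P}{6 + P} = -9 + \frac{6 P}{6 + P}$)
$Q{\left(h \right)} = 4$ ($Q{\left(h \right)} = 4 - h h 0 \frac{3 \left(-18 - h\right)}{6 + h} 1 = 4 - h^{2} \cdot 0 \cdot 1 = 4 - h^{2} \cdot 0 = 4 - 0 = 4 + 0 = 4$)
$\frac{Q{\left(112 \right)}}{O} = \frac{4}{21534} = 4 \cdot \frac{1}{21534} = \frac{2}{10767}$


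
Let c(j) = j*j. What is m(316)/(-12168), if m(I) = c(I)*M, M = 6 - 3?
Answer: -12482/507 ≈ -24.619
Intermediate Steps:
M = 3
c(j) = j²
m(I) = 3*I² (m(I) = I²*3 = 3*I²)
m(316)/(-12168) = (3*316²)/(-12168) = (3*99856)*(-1/12168) = 299568*(-1/12168) = -12482/507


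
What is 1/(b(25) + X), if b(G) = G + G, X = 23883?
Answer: 1/23933 ≈ 4.1783e-5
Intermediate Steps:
b(G) = 2*G
1/(b(25) + X) = 1/(2*25 + 23883) = 1/(50 + 23883) = 1/23933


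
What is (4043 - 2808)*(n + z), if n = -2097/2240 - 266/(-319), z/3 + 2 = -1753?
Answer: -929271181241/142912 ≈ -6.5024e+6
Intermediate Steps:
z = -5265 (z = -6 + 3*(-1753) = -6 - 5259 = -5265)
n = -73103/714560 (n = -2097*1/2240 - 266*(-1/319) = -2097/2240 + 266/319 = -73103/714560 ≈ -0.10230)
(4043 - 2808)*(n + z) = (4043 - 2808)*(-73103/714560 - 5265) = 1235*(-3762231503/714560) = -929271181241/142912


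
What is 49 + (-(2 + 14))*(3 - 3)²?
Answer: 49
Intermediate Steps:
49 + (-(2 + 14))*(3 - 3)² = 49 - 1*16*0² = 49 - 16*0 = 49 + 0 = 49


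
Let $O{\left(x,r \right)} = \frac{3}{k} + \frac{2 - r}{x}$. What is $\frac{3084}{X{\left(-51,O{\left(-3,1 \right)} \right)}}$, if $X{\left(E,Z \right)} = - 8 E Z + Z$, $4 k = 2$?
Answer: $\frac{9252}{6953} \approx 1.3306$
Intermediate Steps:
$k = \frac{1}{2}$ ($k = \frac{1}{4} \cdot 2 = \frac{1}{2} \approx 0.5$)
$O{\left(x,r \right)} = 6 + \frac{2 - r}{x}$ ($O{\left(x,r \right)} = 3 \frac{1}{\frac{1}{2}} + \frac{2 - r}{x} = 3 \cdot 2 + \frac{2 - r}{x} = 6 + \frac{2 - r}{x}$)
$X{\left(E,Z \right)} = Z - 8 E Z$ ($X{\left(E,Z \right)} = - 8 E Z + Z = Z - 8 E Z$)
$\frac{3084}{X{\left(-51,O{\left(-3,1 \right)} \right)}} = \frac{3084}{\frac{2 - 1 + 6 \left(-3\right)}{-3} \left(1 - -408\right)} = \frac{3084}{- \frac{2 - 1 - 18}{3} \left(1 + 408\right)} = \frac{3084}{\left(- \frac{1}{3}\right) \left(-17\right) 409} = \frac{3084}{\frac{17}{3} \cdot 409} = \frac{3084}{\frac{6953}{3}} = 3084 \cdot \frac{3}{6953} = \frac{9252}{6953}$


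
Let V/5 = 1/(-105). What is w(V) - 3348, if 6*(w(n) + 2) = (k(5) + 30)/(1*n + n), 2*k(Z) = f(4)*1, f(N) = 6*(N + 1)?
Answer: -13715/4 ≈ -3428.8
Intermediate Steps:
f(N) = 6 + 6*N (f(N) = 6*(1 + N) = 6 + 6*N)
k(Z) = 15 (k(Z) = ((6 + 6*4)*1)/2 = ((6 + 24)*1)/2 = (30*1)/2 = (½)*30 = 15)
V = -1/21 (V = 5/(-105) = 5*(-1/105) = -1/21 ≈ -0.047619)
w(n) = -2 + 15/(4*n) (w(n) = -2 + ((15 + 30)/(1*n + n))/6 = -2 + (45/(n + n))/6 = -2 + (45/((2*n)))/6 = -2 + (45*(1/(2*n)))/6 = -2 + (45/(2*n))/6 = -2 + 15/(4*n))
w(V) - 3348 = (-2 + 15/(4*(-1/21))) - 3348 = (-2 + (15/4)*(-21)) - 3348 = (-2 - 315/4) - 3348 = -323/4 - 3348 = -13715/4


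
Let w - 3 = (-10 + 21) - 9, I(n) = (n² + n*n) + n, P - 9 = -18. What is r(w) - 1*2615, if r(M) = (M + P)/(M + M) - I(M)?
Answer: -13352/5 ≈ -2670.4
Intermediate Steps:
P = -9 (P = 9 - 18 = -9)
I(n) = n + 2*n² (I(n) = (n² + n²) + n = 2*n² + n = n + 2*n²)
w = 5 (w = 3 + ((-10 + 21) - 9) = 3 + (11 - 9) = 3 + 2 = 5)
r(M) = (-9 + M)/(2*M) - M*(1 + 2*M) (r(M) = (M - 9)/(M + M) - M*(1 + 2*M) = (-9 + M)/((2*M)) - M*(1 + 2*M) = (-9 + M)*(1/(2*M)) - M*(1 + 2*M) = (-9 + M)/(2*M) - M*(1 + 2*M))
r(w) - 1*2615 = (½ - 1*5 - 2*5² - 9/2/5) - 1*2615 = (½ - 5 - 2*25 - 9/2*⅕) - 2615 = (½ - 5 - 50 - 9/10) - 2615 = -277/5 - 2615 = -13352/5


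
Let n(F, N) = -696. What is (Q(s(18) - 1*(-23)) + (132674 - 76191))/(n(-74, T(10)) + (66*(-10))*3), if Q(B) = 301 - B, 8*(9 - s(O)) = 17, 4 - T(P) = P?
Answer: -454033/21408 ≈ -21.209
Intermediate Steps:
T(P) = 4 - P
s(O) = 55/8 (s(O) = 9 - 1/8*17 = 9 - 17/8 = 55/8)
(Q(s(18) - 1*(-23)) + (132674 - 76191))/(n(-74, T(10)) + (66*(-10))*3) = ((301 - (55/8 - 1*(-23))) + (132674 - 76191))/(-696 + (66*(-10))*3) = ((301 - (55/8 + 23)) + 56483)/(-696 - 660*3) = ((301 - 1*239/8) + 56483)/(-696 - 1980) = ((301 - 239/8) + 56483)/(-2676) = (2169/8 + 56483)*(-1/2676) = (454033/8)*(-1/2676) = -454033/21408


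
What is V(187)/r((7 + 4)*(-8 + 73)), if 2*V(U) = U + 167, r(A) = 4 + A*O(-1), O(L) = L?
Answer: -59/237 ≈ -0.24895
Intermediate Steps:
r(A) = 4 - A (r(A) = 4 + A*(-1) = 4 - A)
V(U) = 167/2 + U/2 (V(U) = (U + 167)/2 = (167 + U)/2 = 167/2 + U/2)
V(187)/r((7 + 4)*(-8 + 73)) = (167/2 + (½)*187)/(4 - (7 + 4)*(-8 + 73)) = (167/2 + 187/2)/(4 - 11*65) = 177/(4 - 1*715) = 177/(4 - 715) = 177/(-711) = 177*(-1/711) = -59/237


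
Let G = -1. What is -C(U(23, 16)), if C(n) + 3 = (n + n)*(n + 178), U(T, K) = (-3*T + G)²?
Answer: -49764397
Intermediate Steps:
U(T, K) = (-1 - 3*T)² (U(T, K) = (-3*T - 1)² = (-1 - 3*T)²)
C(n) = -3 + 2*n*(178 + n) (C(n) = -3 + (n + n)*(n + 178) = -3 + (2*n)*(178 + n) = -3 + 2*n*(178 + n))
-C(U(23, 16)) = -(-3 + 2*((1 + 3*23)²)² + 356*(1 + 3*23)²) = -(-3 + 2*((1 + 69)²)² + 356*(1 + 69)²) = -(-3 + 2*(70²)² + 356*70²) = -(-3 + 2*4900² + 356*4900) = -(-3 + 2*24010000 + 1744400) = -(-3 + 48020000 + 1744400) = -1*49764397 = -49764397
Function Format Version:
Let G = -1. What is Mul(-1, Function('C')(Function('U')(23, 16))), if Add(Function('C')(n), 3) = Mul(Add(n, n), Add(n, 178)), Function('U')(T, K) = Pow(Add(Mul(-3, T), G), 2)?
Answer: -49764397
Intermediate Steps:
Function('U')(T, K) = Pow(Add(-1, Mul(-3, T)), 2) (Function('U')(T, K) = Pow(Add(Mul(-3, T), -1), 2) = Pow(Add(-1, Mul(-3, T)), 2))
Function('C')(n) = Add(-3, Mul(2, n, Add(178, n))) (Function('C')(n) = Add(-3, Mul(Add(n, n), Add(n, 178))) = Add(-3, Mul(Mul(2, n), Add(178, n))) = Add(-3, Mul(2, n, Add(178, n))))
Mul(-1, Function('C')(Function('U')(23, 16))) = Mul(-1, Add(-3, Mul(2, Pow(Pow(Add(1, Mul(3, 23)), 2), 2)), Mul(356, Pow(Add(1, Mul(3, 23)), 2)))) = Mul(-1, Add(-3, Mul(2, Pow(Pow(Add(1, 69), 2), 2)), Mul(356, Pow(Add(1, 69), 2)))) = Mul(-1, Add(-3, Mul(2, Pow(Pow(70, 2), 2)), Mul(356, Pow(70, 2)))) = Mul(-1, Add(-3, Mul(2, Pow(4900, 2)), Mul(356, 4900))) = Mul(-1, Add(-3, Mul(2, 24010000), 1744400)) = Mul(-1, Add(-3, 48020000, 1744400)) = Mul(-1, 49764397) = -49764397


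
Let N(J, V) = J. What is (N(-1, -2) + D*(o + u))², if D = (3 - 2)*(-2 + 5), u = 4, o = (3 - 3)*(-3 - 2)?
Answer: 121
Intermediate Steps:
o = 0 (o = 0*(-5) = 0)
D = 3 (D = 1*3 = 3)
(N(-1, -2) + D*(o + u))² = (-1 + 3*(0 + 4))² = (-1 + 3*4)² = (-1 + 12)² = 11² = 121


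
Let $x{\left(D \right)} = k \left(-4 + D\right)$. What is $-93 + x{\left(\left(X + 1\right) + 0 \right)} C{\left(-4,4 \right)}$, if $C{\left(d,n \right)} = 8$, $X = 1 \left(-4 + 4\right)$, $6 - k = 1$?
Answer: $-213$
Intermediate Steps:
$k = 5$ ($k = 6 - 1 = 5$)
$X = 0$ ($X = 1 \cdot 0 = 0$)
$x{\left(D \right)} = -20 + 5 D$ ($x{\left(D \right)} = 5 \left(-4 + D\right) = -20 + 5 D$)
$-93 + x{\left(\left(X + 1\right) + 0 \right)} C{\left(-4,4 \right)} = -93 + \left(-20 + 5 \left(\left(0 + 1\right) + 0\right)\right) 8 = -93 + \left(-20 + 5 \left(1 + 0\right)\right) 8 = -93 + \left(-20 + 5 \cdot 1\right) 8 = -93 + \left(-20 + 5\right) 8 = -93 - 120 = -213$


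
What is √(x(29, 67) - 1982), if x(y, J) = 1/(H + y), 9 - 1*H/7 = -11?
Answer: I*√334957/13 ≈ 44.52*I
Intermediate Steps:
H = 140 (H = 63 - 7*(-11) = 63 + 77 = 140)
x(y, J) = 1/(140 + y)
√(x(29, 67) - 1982) = √(1/(140 + 29) - 1982) = √(1/169 - 1982) = √(-334957/169) = I*√334957/13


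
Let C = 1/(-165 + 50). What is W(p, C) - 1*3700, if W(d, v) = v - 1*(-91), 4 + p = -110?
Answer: -415036/115 ≈ -3609.0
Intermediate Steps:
p = -114 (p = -4 - 110 = -114)
C = -1/115 (C = 1/(-115) = -1/115 ≈ -0.0086956)
W(d, v) = 91 + v (W(d, v) = v + 91 = 91 + v)
W(p, C) - 1*3700 = (91 - 1/115) - 1*3700 = 10464/115 - 3700 = -415036/115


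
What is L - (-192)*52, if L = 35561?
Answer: 45545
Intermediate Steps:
L - (-192)*52 = 35561 - (-192)*52 = 35561 - 1*(-9984) = 35561 + 9984 = 45545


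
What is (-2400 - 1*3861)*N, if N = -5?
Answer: 31305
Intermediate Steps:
(-2400 - 1*3861)*N = (-2400 - 1*3861)*(-5) = (-2400 - 3861)*(-5) = -6261*(-5) = 31305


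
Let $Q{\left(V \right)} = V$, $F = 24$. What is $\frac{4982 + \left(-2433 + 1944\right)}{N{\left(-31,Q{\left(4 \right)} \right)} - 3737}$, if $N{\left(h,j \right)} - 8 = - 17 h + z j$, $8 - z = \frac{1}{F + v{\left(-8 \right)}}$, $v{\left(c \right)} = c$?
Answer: $- \frac{17972}{12681} \approx -1.4172$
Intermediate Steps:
$z = \frac{127}{16}$ ($z = 8 - \frac{1}{24 - 8} = 8 - \frac{1}{16} = \frac{127}{16} \approx 7.9375$)
$N{\left(h,j \right)} = 8 - 17 h + \frac{127 j}{16}$ ($N{\left(h,j \right)} = 8 - \left(17 h - \frac{127 j}{16}\right) = 8 - 17 h + \frac{127 j}{16}$)
$\frac{4982 + \left(-2433 + 1944\right)}{N{\left(-31,Q{\left(4 \right)} \right)} - 3737} = \frac{4982 + \left(-2433 + 1944\right)}{\left(8 - -527 + \frac{127}{16} \cdot 4\right) - 3737} = \frac{4982 - 489}{\left(8 + 527 + \frac{127}{4}\right) - 3737} = \frac{4493}{\frac{2267}{4} - 3737} = \frac{4493}{- \frac{12681}{4}} = 4493 \left(- \frac{4}{12681}\right) = - \frac{17972}{12681}$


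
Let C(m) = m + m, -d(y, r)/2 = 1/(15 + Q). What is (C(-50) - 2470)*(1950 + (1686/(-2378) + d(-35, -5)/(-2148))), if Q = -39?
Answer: -76767460559255/15323832 ≈ -5.0097e+6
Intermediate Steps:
d(y, r) = 1/12 (d(y, r) = -2/(15 - 39) = -2/(-24) = -2*(-1/24) = 1/12)
C(m) = 2*m
(C(-50) - 2470)*(1950 + (1686/(-2378) + d(-35, -5)/(-2148))) = (2*(-50) - 2470)*(1950 + (1686/(-2378) + (1/12)/(-2148))) = (-100 - 2470)*(1950 + (1686*(-1/2378) + (1/12)*(-1/2148))) = -2570*(1950 + (-843/1189 - 1/25776)) = -2570*(1950 - 21730357/30647664) = -2570*59741214443/30647664 = -76767460559255/15323832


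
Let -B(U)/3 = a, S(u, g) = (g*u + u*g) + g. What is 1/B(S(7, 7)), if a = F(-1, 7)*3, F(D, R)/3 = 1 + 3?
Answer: -1/108 ≈ -0.0092593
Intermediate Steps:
F(D, R) = 12 (F(D, R) = 3*(1 + 3) = 3*4 = 12)
S(u, g) = g + 2*g*u (S(u, g) = (g*u + g*u) + g = 2*g*u + g = g + 2*g*u)
a = 36 (a = 12*3 = 36)
B(U) = -108 (B(U) = -3*36 = -108)
1/B(S(7, 7)) = 1/(-108) = -1/108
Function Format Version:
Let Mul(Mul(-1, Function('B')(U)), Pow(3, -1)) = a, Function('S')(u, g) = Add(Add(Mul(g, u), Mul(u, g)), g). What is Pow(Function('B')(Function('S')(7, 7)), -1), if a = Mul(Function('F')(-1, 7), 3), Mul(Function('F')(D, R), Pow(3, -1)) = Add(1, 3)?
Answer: Rational(-1, 108) ≈ -0.0092593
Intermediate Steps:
Function('F')(D, R) = 12 (Function('F')(D, R) = Mul(3, Add(1, 3)) = Mul(3, 4) = 12)
Function('S')(u, g) = Add(g, Mul(2, g, u)) (Function('S')(u, g) = Add(Add(Mul(g, u), Mul(g, u)), g) = Add(Mul(2, g, u), g) = Add(g, Mul(2, g, u)))
a = 36 (a = Mul(12, 3) = 36)
Function('B')(U) = -108 (Function('B')(U) = Mul(-3, 36) = -108)
Pow(Function('B')(Function('S')(7, 7)), -1) = Pow(-108, -1) = Rational(-1, 108)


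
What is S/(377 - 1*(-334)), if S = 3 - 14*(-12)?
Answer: 19/79 ≈ 0.24051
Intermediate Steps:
S = 171 (S = 3 + 168 = 171)
S/(377 - 1*(-334)) = 171/(377 - 1*(-334)) = 171/(377 + 334) = 171/711 = 171*(1/711) = 19/79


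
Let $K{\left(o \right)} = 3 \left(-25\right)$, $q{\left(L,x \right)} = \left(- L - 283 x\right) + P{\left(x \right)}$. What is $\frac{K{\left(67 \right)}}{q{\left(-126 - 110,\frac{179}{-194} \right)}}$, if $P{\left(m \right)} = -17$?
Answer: $- \frac{14550}{93143} \approx -0.15621$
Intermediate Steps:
$q{\left(L,x \right)} = -17 - L - 283 x$ ($q{\left(L,x \right)} = \left(- L - 283 x\right) - 17 = -17 - L - 283 x$)
$K{\left(o \right)} = -75$
$\frac{K{\left(67 \right)}}{q{\left(-126 - 110,\frac{179}{-194} \right)}} = - \frac{75}{-17 - \left(-126 - 110\right) - 283 \frac{179}{-194}} = - \frac{75}{-17 - \left(-126 - 110\right) - 283 \cdot 179 \left(- \frac{1}{194}\right)} = - \frac{75}{-17 - -236 - - \frac{50657}{194}} = - \frac{75}{-17 + 236 + \frac{50657}{194}} = - \frac{75}{\frac{93143}{194}} = \left(-75\right) \frac{194}{93143} = - \frac{14550}{93143}$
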